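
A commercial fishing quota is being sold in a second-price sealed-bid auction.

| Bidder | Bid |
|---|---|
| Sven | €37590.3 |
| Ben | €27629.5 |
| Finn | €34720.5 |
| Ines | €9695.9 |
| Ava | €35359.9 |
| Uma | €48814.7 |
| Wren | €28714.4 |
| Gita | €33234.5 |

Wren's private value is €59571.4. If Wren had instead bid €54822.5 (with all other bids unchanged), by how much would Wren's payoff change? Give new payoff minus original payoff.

The highest bid among the other bidders is €48814.7; Wren's bid doesn't change that.
Original bid €28714.4: Wren is not highest (top rival bid is €48814.7); payoff €0.
Alternative bid €54822.5: Wren is highest, pays the top rival bid €48814.7; payoff €59571.4 − €48814.7 = €10756.7.
Change in payoff = €10756.7 − (€0) = €10756.7.

€10756.7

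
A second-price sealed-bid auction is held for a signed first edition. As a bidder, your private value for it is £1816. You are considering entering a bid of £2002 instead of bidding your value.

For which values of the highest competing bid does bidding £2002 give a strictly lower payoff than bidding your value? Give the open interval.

(£1816, £2002)

If the competing bid is below £1816, both bids win at the same price — no difference.
If it is above £2002, both bids lose — no difference.
If it lies strictly between £1816 and £2002, bidding your value loses (payoff 0) while bidding £2002 wins at a price above your value (payoff negative).
So the deviation strictly hurts on the open interval (£1816, £2002).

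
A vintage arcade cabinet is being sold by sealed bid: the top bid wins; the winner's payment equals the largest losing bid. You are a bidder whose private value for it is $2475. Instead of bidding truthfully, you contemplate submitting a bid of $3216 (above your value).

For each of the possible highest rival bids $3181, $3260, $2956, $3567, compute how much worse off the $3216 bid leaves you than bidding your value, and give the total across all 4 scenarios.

The deviation costs you only when the competing bid falls strictly between $2475 and $3216; elsewhere both bids give the same outcome.
$3181: truthful payoff $0, deviation payoff −$706 → loss $706.
$3260: outcomes coincide → loss $0.
$2956: truthful payoff $0, deviation payoff −$481 → loss $481.
$3567: outcomes coincide → loss $0.
Total loss = $706 + $481 = $1187.

$1187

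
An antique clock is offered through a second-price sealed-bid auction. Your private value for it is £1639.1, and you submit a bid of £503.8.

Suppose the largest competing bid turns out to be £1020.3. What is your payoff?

Your bid £503.8 is below the highest competing bid £1020.3, so you lose.
A losing bidder pays nothing and receives nothing: payoff = £0.

£0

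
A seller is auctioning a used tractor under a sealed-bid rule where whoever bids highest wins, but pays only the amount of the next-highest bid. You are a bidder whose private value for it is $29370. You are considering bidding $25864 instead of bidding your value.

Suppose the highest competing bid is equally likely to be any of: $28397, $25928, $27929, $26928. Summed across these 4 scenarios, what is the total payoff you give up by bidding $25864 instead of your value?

The deviation costs you only when the competing bid falls strictly between $25864 and $29370; elsewhere both bids give the same outcome.
$28397: truthful payoff $973, deviation payoff $0 → loss $973.
$25928: truthful payoff $3442, deviation payoff $0 → loss $3442.
$27929: truthful payoff $1441, deviation payoff $0 → loss $1441.
$26928: truthful payoff $2442, deviation payoff $0 → loss $2442.
Total loss = $973 + $3442 + $1441 + $2442 = $8298.
In a second-price auction your bid sets only whether you win, not what you pay, so bidding your true value is weakly dominant.

$8298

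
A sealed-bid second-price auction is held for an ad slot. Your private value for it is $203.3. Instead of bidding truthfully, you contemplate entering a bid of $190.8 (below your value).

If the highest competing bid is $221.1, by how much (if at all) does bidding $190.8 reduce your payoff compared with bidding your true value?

Bidding your value $203.3: you lose (since $203.3 < $221.1). Payoff $0.
Bidding $190.8: you lose. Payoff $0.
Difference = $0 − $0 = $0; both bids lead to the same outcome because the competing bid is above both your value and your alternative bid.
In a second-price auction your bid sets only whether you win, not what you pay, so bidding your true value is weakly dominant.

$0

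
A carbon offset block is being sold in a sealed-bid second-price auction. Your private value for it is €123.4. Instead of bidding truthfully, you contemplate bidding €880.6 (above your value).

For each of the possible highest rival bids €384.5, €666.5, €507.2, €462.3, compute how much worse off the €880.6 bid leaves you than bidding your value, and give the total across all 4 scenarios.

€1526.9

The deviation costs you only when the competing bid falls strictly between €123.4 and €880.6; elsewhere both bids give the same outcome.
€384.5: truthful payoff €0, deviation payoff −€261.1 → loss €261.1.
€666.5: truthful payoff €0, deviation payoff −€543.1 → loss €543.1.
€507.2: truthful payoff €0, deviation payoff −€383.8 → loss €383.8.
€462.3: truthful payoff €0, deviation payoff −€338.9 → loss €338.9.
Total loss = €261.1 + €543.1 + €383.8 + €338.9 = €1526.9.
Truthful bidding weakly dominates here: raising your bid can only win items priced above your value, and lowering it can only forfeit items priced below.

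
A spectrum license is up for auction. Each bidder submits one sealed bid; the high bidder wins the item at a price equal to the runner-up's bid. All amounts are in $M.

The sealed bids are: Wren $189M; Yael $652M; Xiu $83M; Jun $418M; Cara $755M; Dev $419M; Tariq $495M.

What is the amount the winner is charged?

Highest bid: Cara at $755M, so Cara wins.
Second-highest bid: Yael at $652M — that is the price the winner pays.

$652M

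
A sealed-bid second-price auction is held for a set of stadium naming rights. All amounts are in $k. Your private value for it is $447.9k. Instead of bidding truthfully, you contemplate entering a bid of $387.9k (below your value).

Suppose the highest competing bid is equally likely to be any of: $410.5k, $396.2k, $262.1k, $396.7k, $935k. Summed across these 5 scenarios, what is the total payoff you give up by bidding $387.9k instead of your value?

The deviation costs you only when the competing bid falls strictly between $387.9k and $447.9k; elsewhere both bids give the same outcome.
$410.5k: truthful payoff $37.4k, deviation payoff $0k → loss $37.4k.
$396.2k: truthful payoff $51.7k, deviation payoff $0k → loss $51.7k.
$262.1k: outcomes coincide → loss $0k.
$396.7k: truthful payoff $51.2k, deviation payoff $0k → loss $51.2k.
$935k: outcomes coincide → loss $0k.
Total loss = $37.4k + $51.7k + $51.2k = $140.3k.

$140.3k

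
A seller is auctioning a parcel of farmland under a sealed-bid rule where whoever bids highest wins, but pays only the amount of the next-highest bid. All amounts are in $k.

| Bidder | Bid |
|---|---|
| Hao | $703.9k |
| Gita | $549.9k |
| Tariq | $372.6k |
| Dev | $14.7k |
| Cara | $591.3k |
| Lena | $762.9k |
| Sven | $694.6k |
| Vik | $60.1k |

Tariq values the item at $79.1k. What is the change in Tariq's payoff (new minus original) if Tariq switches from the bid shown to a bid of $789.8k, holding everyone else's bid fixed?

−$683.8k

The highest bid among the other bidders is $762.9k; Tariq's bid doesn't change that.
Original bid $372.6k: Tariq is not highest (top rival bid is $762.9k); payoff $0k.
Alternative bid $789.8k: Tariq is highest, pays the top rival bid $762.9k; payoff $79.1k − $762.9k = −$683.8k.
Change in payoff = −$683.8k − ($0k) = −$683.8k.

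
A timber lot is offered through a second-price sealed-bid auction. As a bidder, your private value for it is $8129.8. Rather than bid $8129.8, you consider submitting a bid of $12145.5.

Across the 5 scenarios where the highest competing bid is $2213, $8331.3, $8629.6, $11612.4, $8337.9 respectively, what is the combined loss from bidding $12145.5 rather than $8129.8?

$4392

The deviation costs you only when the competing bid falls strictly between $8129.8 and $12145.5; elsewhere both bids give the same outcome.
$2213: outcomes coincide → loss $0.
$8331.3: truthful payoff $0, deviation payoff −$201.5 → loss $201.5.
$8629.6: truthful payoff $0, deviation payoff −$499.8 → loss $499.8.
$11612.4: truthful payoff $0, deviation payoff −$3482.6 → loss $3482.6.
$8337.9: truthful payoff $0, deviation payoff −$208.1 → loss $208.1.
Total loss = $201.5 + $499.8 + $3482.6 + $208.1 = $4392.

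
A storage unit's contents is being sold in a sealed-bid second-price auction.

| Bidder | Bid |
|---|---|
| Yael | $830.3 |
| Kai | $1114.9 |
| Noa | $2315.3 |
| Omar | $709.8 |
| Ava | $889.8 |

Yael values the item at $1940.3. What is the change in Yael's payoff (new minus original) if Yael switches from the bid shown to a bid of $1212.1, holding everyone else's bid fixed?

$0

The highest bid among the other bidders is $2315.3; Yael's bid doesn't change that.
Original bid $830.3: Yael is not highest (top rival bid is $2315.3); payoff $0.
Alternative bid $1212.1: Yael is not highest (top rival bid is $2315.3); payoff $0.
Change in payoff = $0 − ($0) = $0.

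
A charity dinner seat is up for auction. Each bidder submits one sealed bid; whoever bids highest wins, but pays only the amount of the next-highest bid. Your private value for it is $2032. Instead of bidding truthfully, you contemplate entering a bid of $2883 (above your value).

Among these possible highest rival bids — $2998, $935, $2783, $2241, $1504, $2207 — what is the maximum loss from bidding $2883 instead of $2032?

$751

$2998: same outcome either way → loss $0.
$935: same outcome either way → loss $0.
$2783: truthful gives $0, deviation gives −$751 → loss $751.
$2241: truthful gives $0, deviation gives −$209 → loss $209.
$1504: same outcome either way → loss $0.
$2207: truthful gives $0, deviation gives −$175 → loss $175.
Maximum loss: $751.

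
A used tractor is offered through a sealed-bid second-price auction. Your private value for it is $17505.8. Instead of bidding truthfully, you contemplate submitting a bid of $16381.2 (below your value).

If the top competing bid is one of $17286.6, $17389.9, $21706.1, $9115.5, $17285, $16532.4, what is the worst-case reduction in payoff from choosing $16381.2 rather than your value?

$973.4

$17286.6: truthful gives $219.2, deviation gives $0 → loss $219.2.
$17389.9: truthful gives $115.9, deviation gives $0 → loss $115.9.
$21706.1: same outcome either way → loss $0.
$9115.5: same outcome either way → loss $0.
$17285: truthful gives $220.8, deviation gives $0 → loss $220.8.
$16532.4: truthful gives $973.4, deviation gives $0 → loss $973.4.
Maximum loss: $973.4.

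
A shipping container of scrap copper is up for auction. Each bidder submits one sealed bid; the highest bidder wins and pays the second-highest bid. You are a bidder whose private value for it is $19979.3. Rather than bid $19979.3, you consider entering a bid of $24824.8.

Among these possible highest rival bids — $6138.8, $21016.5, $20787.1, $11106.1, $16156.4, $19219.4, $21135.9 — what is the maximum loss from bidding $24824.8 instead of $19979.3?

$6138.8: same outcome either way → loss $0.
$21016.5: truthful gives $0, deviation gives −$1037.2 → loss $1037.2.
$20787.1: truthful gives $0, deviation gives −$807.8 → loss $807.8.
$11106.1: same outcome either way → loss $0.
$16156.4: same outcome either way → loss $0.
$19219.4: same outcome either way → loss $0.
$21135.9: truthful gives $0, deviation gives −$1156.6 → loss $1156.6.
Maximum loss: $1156.6.

$1156.6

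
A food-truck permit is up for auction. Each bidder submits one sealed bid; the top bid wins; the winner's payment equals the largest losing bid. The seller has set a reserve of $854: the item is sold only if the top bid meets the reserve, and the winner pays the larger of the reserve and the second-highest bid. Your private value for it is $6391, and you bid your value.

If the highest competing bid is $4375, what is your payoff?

Your bid $6391 is the highest and exceeds the reserve.
Price = max(second-highest bid, reserve) = max($4375, $854) = $4375.
Payoff = $6391 − $4375 = $2016.

$2016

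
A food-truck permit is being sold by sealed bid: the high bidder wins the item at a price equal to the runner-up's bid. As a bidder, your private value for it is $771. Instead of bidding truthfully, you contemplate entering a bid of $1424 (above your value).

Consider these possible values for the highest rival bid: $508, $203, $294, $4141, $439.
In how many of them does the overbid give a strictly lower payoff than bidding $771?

0

The deviation hurts exactly when the highest competing bid lies strictly between $771 and $1424 — overbidding then wins at a price above your value.
$508: below both → same outcome either way.
$203: below both → same outcome either way.
$294: below both → same outcome either way.
$4141: above both → same outcome either way.
$439: below both → same outcome either way.
Count: 0.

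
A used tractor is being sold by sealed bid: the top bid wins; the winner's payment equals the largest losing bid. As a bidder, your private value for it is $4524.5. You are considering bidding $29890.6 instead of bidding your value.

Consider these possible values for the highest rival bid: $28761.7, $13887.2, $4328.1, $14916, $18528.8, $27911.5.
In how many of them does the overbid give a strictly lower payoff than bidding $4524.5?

5

The deviation hurts exactly when the highest competing bid lies strictly between $4524.5 and $29890.6 — overbidding then wins at a price above your value.
$28761.7: inside the interval → strictly worse (loss $24237.2).
$13887.2: inside the interval → strictly worse (loss $9362.7).
$4328.1: below both → same outcome either way.
$14916: inside the interval → strictly worse (loss $10391.5).
$18528.8: inside the interval → strictly worse (loss $14004.3).
$27911.5: inside the interval → strictly worse (loss $23387).
Count: 5.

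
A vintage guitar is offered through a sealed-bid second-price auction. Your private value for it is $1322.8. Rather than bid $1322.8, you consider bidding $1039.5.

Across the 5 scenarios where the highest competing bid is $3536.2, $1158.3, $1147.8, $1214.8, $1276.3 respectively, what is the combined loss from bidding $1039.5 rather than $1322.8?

The deviation costs you only when the competing bid falls strictly between $1039.5 and $1322.8; elsewhere both bids give the same outcome.
$3536.2: outcomes coincide → loss $0.
$1158.3: truthful payoff $164.5, deviation payoff $0 → loss $164.5.
$1147.8: truthful payoff $175, deviation payoff $0 → loss $175.
$1214.8: truthful payoff $108, deviation payoff $0 → loss $108.
$1276.3: truthful payoff $46.5, deviation payoff $0 → loss $46.5.
Total loss = $164.5 + $175 + $108 + $46.5 = $494.
In a second-price auction your bid sets only whether you win, not what you pay, so bidding your true value is weakly dominant.

$494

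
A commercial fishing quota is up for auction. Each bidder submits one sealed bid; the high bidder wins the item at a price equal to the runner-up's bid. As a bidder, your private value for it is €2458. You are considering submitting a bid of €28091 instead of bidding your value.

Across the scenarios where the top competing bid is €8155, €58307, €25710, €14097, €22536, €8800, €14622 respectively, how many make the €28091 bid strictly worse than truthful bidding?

The deviation hurts exactly when the highest competing bid lies strictly between €2458 and €28091 — overbidding then wins at a price above your value.
€8155: inside the interval → strictly worse (loss €5697).
€58307: above both → same outcome either way.
€25710: inside the interval → strictly worse (loss €23252).
€14097: inside the interval → strictly worse (loss €11639).
€22536: inside the interval → strictly worse (loss €20078).
€8800: inside the interval → strictly worse (loss €6342).
€14622: inside the interval → strictly worse (loss €12164).
Count: 6.

6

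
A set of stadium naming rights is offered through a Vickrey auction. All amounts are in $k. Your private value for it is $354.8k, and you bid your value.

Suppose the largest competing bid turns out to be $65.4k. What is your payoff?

Your bid $354.8k exceeds the highest competing bid $65.4k, so you win.
In a second-price auction the winner pays the second-highest bid, $65.4k.
Payoff = value − price = $354.8k − $65.4k = $289.4k.

$289.4k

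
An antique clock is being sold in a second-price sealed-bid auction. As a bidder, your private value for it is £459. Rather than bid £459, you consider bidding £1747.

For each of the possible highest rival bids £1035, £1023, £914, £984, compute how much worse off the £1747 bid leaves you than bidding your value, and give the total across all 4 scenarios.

£2120

The deviation costs you only when the competing bid falls strictly between £459 and £1747; elsewhere both bids give the same outcome.
£1035: truthful payoff £0, deviation payoff −£576 → loss £576.
£1023: truthful payoff £0, deviation payoff −£564 → loss £564.
£914: truthful payoff £0, deviation payoff −£455 → loss £455.
£984: truthful payoff £0, deviation payoff −£525 → loss £525.
Total loss = £576 + £564 + £455 + £525 = £2120.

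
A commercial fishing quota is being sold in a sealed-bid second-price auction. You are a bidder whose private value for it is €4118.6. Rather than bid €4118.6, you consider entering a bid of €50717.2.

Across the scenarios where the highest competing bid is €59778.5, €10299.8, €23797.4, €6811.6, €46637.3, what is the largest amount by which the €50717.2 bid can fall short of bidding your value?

€42518.7

€59778.5: same outcome either way → loss €0.
€10299.8: truthful gives €0, deviation gives −€6181.2 → loss €6181.2.
€23797.4: truthful gives €0, deviation gives −€19678.8 → loss €19678.8.
€6811.6: truthful gives €0, deviation gives −€2693 → loss €2693.
€46637.3: truthful gives €0, deviation gives −€42518.7 → loss €42518.7.
Maximum loss: €42518.7.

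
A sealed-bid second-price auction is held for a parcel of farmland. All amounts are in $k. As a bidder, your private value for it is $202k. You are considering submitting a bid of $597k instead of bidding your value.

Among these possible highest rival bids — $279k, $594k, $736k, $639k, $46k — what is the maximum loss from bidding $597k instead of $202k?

$279k: truthful gives $0k, deviation gives −$77k → loss $77k.
$594k: truthful gives $0k, deviation gives −$392k → loss $392k.
$736k: same outcome either way → loss $0k.
$639k: same outcome either way → loss $0k.
$46k: same outcome either way → loss $0k.
Maximum loss: $392k.

$392k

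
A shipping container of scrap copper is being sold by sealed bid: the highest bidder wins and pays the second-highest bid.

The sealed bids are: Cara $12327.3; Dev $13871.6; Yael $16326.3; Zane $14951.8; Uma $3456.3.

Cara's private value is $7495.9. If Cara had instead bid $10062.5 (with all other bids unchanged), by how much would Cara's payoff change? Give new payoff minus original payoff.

$0

The highest bid among the other bidders is $16326.3; Cara's bid doesn't change that.
Original bid $12327.3: Cara is not highest (top rival bid is $16326.3); payoff $0.
Alternative bid $10062.5: Cara is not highest (top rival bid is $16326.3); payoff $0.
Change in payoff = $0 − ($0) = $0.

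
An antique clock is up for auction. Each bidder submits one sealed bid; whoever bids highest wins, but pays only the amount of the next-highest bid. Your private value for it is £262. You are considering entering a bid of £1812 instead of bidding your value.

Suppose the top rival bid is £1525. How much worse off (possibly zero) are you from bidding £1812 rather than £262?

Bidding your value £262: you lose (since £262 < £1525). Payoff £0.
Bidding £1812: you win and pay £1525. Payoff £262 − £1525 = −£1263.
The competing bid £1525 lies between your value and your inflated bid, so overbidding wins an item priced above your value.
Loss from deviating = £0 − (−£1263) = £1263.

£1263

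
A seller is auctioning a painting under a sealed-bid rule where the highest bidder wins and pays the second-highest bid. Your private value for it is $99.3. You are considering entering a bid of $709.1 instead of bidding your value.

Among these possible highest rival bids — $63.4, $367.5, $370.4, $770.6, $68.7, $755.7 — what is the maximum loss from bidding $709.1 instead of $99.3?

$271.1

$63.4: same outcome either way → loss $0.
$367.5: truthful gives $0, deviation gives −$268.2 → loss $268.2.
$370.4: truthful gives $0, deviation gives −$271.1 → loss $271.1.
$770.6: same outcome either way → loss $0.
$68.7: same outcome either way → loss $0.
$755.7: same outcome either way → loss $0.
Maximum loss: $271.1.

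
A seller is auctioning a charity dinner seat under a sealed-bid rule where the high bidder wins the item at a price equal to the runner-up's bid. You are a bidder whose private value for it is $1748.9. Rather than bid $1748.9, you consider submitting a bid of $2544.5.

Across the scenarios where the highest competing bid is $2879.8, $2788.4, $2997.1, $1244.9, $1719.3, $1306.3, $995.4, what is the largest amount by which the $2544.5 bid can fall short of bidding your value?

$2879.8: same outcome either way → loss $0.
$2788.4: same outcome either way → loss $0.
$2997.1: same outcome either way → loss $0.
$1244.9: same outcome either way → loss $0.
$1719.3: same outcome either way → loss $0.
$1306.3: same outcome either way → loss $0.
$995.4: same outcome either way → loss $0.
Maximum loss: $0.

$0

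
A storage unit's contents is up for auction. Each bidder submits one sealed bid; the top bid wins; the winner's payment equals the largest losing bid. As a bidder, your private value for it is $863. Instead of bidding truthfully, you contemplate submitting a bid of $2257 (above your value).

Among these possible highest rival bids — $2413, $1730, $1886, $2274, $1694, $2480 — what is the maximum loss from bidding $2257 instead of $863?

$2413: same outcome either way → loss $0.
$1730: truthful gives $0, deviation gives −$867 → loss $867.
$1886: truthful gives $0, deviation gives −$1023 → loss $1023.
$2274: same outcome either way → loss $0.
$1694: truthful gives $0, deviation gives −$831 → loss $831.
$2480: same outcome either way → loss $0.
Maximum loss: $1023.

$1023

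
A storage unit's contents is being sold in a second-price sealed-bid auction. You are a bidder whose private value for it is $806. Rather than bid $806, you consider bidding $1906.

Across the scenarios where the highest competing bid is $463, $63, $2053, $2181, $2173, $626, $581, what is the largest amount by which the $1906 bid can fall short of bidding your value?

$463: same outcome either way → loss $0.
$63: same outcome either way → loss $0.
$2053: same outcome either way → loss $0.
$2181: same outcome either way → loss $0.
$2173: same outcome either way → loss $0.
$626: same outcome either way → loss $0.
$581: same outcome either way → loss $0.
Maximum loss: $0.

$0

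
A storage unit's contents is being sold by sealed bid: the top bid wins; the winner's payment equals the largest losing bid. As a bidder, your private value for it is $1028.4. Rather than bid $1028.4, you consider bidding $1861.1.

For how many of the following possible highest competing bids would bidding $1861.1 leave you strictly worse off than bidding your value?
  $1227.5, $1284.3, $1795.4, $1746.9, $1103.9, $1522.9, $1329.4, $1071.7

The deviation hurts exactly when the highest competing bid lies strictly between $1028.4 and $1861.1 — overbidding then wins at a price above your value.
$1227.5: inside the interval → strictly worse (loss $199.1).
$1284.3: inside the interval → strictly worse (loss $255.9).
$1795.4: inside the interval → strictly worse (loss $767).
$1746.9: inside the interval → strictly worse (loss $718.5).
$1103.9: inside the interval → strictly worse (loss $75.5).
$1522.9: inside the interval → strictly worse (loss $494.5).
$1329.4: inside the interval → strictly worse (loss $301).
$1071.7: inside the interval → strictly worse (loss $43.3).
Count: 8.

8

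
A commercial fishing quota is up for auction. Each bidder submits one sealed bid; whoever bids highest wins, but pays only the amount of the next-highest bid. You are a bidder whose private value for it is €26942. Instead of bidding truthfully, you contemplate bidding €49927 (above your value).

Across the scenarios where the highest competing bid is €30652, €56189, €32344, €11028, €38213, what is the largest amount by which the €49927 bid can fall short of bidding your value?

€30652: truthful gives €0, deviation gives −€3710 → loss €3710.
€56189: same outcome either way → loss €0.
€32344: truthful gives €0, deviation gives −€5402 → loss €5402.
€11028: same outcome either way → loss €0.
€38213: truthful gives €0, deviation gives −€11271 → loss €11271.
Maximum loss: €11271.

€11271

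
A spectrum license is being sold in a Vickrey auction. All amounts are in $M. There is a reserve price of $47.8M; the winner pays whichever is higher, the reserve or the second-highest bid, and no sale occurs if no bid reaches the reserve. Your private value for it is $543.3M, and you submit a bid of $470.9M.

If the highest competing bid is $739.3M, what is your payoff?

$0M

Your bid $470.9M is below the highest competing bid $739.3M, so you lose. Payoff $0M.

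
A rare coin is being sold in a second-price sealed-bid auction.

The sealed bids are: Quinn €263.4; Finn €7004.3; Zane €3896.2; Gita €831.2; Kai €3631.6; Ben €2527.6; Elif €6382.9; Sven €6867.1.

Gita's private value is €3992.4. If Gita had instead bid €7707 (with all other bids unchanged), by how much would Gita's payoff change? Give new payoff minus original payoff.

−€3011.9

The highest bid among the other bidders is €7004.3; Gita's bid doesn't change that.
Original bid €831.2: Gita is not highest (top rival bid is €7004.3); payoff €0.
Alternative bid €7707: Gita is highest, pays the top rival bid €7004.3; payoff €3992.4 − €7004.3 = −€3011.9.
Change in payoff = −€3011.9 − (€0) = −€3011.9.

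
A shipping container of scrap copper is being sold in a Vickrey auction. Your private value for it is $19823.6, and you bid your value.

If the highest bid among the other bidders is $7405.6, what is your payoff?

$12418

Your bid $19823.6 exceeds the highest competing bid $7405.6, so you win.
In a second-price auction the winner pays the second-highest bid, $7405.6.
Payoff = value − price = $19823.6 − $7405.6 = $12418.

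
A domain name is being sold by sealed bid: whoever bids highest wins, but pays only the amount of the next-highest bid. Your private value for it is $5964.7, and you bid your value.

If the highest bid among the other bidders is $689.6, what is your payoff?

Your bid $5964.7 exceeds the highest competing bid $689.6, so you win.
In a second-price auction the winner pays the second-highest bid, $689.6.
Payoff = value − price = $5964.7 − $689.6 = $5275.1.

$5275.1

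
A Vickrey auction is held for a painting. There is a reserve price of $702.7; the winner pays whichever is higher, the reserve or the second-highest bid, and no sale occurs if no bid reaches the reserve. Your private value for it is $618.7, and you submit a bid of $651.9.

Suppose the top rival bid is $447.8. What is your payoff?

Your bid $651.9 is the highest bid but falls below the reserve $702.7, so the item goes unsold. Payoff $0.

$0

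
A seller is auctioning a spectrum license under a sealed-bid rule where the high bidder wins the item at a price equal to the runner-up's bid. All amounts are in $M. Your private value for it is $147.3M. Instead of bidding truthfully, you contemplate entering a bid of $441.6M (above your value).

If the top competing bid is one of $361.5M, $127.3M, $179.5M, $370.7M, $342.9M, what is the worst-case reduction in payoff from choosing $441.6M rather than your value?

$361.5M: truthful gives $0M, deviation gives −$214.2M → loss $214.2M.
$127.3M: same outcome either way → loss $0M.
$179.5M: truthful gives $0M, deviation gives −$32.2M → loss $32.2M.
$370.7M: truthful gives $0M, deviation gives −$223.4M → loss $223.4M.
$342.9M: truthful gives $0M, deviation gives −$195.6M → loss $195.6M.
Maximum loss: $223.4M.

$223.4M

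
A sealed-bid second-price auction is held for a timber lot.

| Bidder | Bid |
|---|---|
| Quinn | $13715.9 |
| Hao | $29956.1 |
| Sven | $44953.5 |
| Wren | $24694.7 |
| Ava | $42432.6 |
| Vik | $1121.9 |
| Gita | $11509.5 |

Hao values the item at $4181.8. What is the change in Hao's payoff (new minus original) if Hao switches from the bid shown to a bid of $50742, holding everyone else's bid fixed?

The highest bid among the other bidders is $44953.5; Hao's bid doesn't change that.
Original bid $29956.1: Hao is not highest (top rival bid is $44953.5); payoff $0.
Alternative bid $50742: Hao is highest, pays the top rival bid $44953.5; payoff $4181.8 − $44953.5 = −$40771.7.
Change in payoff = −$40771.7 − ($0) = −$40771.7.

−$40771.7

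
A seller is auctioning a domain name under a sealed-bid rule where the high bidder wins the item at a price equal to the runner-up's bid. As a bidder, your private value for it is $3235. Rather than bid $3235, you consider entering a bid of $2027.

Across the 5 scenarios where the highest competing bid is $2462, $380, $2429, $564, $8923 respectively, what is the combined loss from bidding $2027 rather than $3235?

The deviation costs you only when the competing bid falls strictly between $2027 and $3235; elsewhere both bids give the same outcome.
$2462: truthful payoff $773, deviation payoff $0 → loss $773.
$380: outcomes coincide → loss $0.
$2429: truthful payoff $806, deviation payoff $0 → loss $806.
$564: outcomes coincide → loss $0.
$8923: outcomes coincide → loss $0.
Total loss = $773 + $806 = $1579.

$1579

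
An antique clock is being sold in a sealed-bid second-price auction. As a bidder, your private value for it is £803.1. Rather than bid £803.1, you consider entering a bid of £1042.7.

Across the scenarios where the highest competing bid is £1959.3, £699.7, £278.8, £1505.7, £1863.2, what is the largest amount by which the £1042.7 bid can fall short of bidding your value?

£0

£1959.3: same outcome either way → loss £0.
£699.7: same outcome either way → loss £0.
£278.8: same outcome either way → loss £0.
£1505.7: same outcome either way → loss £0.
£1863.2: same outcome either way → loss £0.
Maximum loss: £0.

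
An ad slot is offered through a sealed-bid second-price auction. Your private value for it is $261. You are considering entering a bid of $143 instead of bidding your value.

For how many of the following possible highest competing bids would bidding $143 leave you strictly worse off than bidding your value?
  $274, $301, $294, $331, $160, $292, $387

1

The deviation hurts exactly when the highest competing bid lies strictly between $143 and $261 — underbidding then forfeits a profitable win.
$274: above both → same outcome either way.
$301: above both → same outcome either way.
$294: above both → same outcome either way.
$331: above both → same outcome either way.
$160: inside the interval → strictly worse (loss $101).
$292: above both → same outcome either way.
$387: above both → same outcome either way.
Count: 1.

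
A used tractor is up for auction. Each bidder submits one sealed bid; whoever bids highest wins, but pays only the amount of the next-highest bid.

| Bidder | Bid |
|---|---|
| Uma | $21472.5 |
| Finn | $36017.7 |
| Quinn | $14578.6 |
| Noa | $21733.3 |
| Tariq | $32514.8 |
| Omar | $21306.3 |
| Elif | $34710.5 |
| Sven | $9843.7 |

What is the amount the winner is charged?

$34710.5

Highest bid: Finn at $36017.7, so Finn wins.
Second-highest bid: Elif at $34710.5 — that is the price the winner pays.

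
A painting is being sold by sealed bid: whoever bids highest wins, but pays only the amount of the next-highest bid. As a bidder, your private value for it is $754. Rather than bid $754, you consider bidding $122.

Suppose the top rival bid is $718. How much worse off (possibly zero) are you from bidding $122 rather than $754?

Bidding your value $754: you win (since $754 > $718) and pay $718. Payoff $36.
Bidding $122: you lose. Payoff $0.
The competing bid $718 lies between your shaded bid and your value, so underbidding forfeits an item you could have won at a profitable price.
Loss from deviating = $36 − ($0) = $36.
Because the price is fixed by the runner-up's bid, deviating from your value can only change a good outcome into a bad one — never the reverse.

$36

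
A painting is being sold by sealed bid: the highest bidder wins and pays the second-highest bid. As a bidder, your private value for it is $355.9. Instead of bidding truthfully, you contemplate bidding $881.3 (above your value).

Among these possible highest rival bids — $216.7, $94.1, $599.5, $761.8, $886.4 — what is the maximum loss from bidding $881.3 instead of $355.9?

$216.7: same outcome either way → loss $0.
$94.1: same outcome either way → loss $0.
$599.5: truthful gives $0, deviation gives −$243.6 → loss $243.6.
$761.8: truthful gives $0, deviation gives −$405.9 → loss $405.9.
$886.4: same outcome either way → loss $0.
Maximum loss: $405.9.

$405.9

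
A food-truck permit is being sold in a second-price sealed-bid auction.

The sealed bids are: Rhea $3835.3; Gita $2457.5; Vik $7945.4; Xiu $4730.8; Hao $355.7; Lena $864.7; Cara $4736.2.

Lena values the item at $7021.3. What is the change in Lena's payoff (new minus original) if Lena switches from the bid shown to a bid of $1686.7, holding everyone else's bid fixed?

$0

The highest bid among the other bidders is $7945.4; Lena's bid doesn't change that.
Original bid $864.7: Lena is not highest (top rival bid is $7945.4); payoff $0.
Alternative bid $1686.7: Lena is not highest (top rival bid is $7945.4); payoff $0.
Change in payoff = $0 − ($0) = $0.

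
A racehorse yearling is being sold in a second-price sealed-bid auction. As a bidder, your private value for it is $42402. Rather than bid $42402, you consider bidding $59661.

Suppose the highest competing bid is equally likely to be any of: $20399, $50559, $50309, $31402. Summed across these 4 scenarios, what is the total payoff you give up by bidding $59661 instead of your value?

$16064

The deviation costs you only when the competing bid falls strictly between $42402 and $59661; elsewhere both bids give the same outcome.
$20399: outcomes coincide → loss $0.
$50559: truthful payoff $0, deviation payoff −$8157 → loss $8157.
$50309: truthful payoff $0, deviation payoff −$7907 → loss $7907.
$31402: outcomes coincide → loss $0.
Total loss = $8157 + $7907 = $16064.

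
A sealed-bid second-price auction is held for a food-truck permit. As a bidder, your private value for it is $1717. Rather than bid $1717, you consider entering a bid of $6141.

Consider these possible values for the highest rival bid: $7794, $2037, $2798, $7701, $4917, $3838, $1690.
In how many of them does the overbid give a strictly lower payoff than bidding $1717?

4

The deviation hurts exactly when the highest competing bid lies strictly between $1717 and $6141 — overbidding then wins at a price above your value.
$7794: above both → same outcome either way.
$2037: inside the interval → strictly worse (loss $320).
$2798: inside the interval → strictly worse (loss $1081).
$7701: above both → same outcome either way.
$4917: inside the interval → strictly worse (loss $3200).
$3838: inside the interval → strictly worse (loss $2121).
$1690: below both → same outcome either way.
Count: 4.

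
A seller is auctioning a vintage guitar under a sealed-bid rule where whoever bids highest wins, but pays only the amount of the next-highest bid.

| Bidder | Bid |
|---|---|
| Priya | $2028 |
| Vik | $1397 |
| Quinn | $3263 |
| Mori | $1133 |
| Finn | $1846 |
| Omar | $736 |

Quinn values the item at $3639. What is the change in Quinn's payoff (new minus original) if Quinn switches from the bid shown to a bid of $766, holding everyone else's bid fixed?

The highest bid among the other bidders is $2028; Quinn's bid doesn't change that.
Original bid $3263: Quinn is highest, pays the top rival bid $2028; payoff $3639 − $2028 = $1611.
Alternative bid $766: Quinn is not highest (top rival bid is $2028); payoff $0.
Change in payoff = $0 − ($1611) = −$1611.

−$1611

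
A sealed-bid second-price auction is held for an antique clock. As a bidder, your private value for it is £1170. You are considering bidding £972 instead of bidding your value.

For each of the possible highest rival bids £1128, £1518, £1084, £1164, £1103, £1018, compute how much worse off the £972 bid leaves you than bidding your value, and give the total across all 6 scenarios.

The deviation costs you only when the competing bid falls strictly between £972 and £1170; elsewhere both bids give the same outcome.
£1128: truthful payoff £42, deviation payoff £0 → loss £42.
£1518: outcomes coincide → loss £0.
£1084: truthful payoff £86, deviation payoff £0 → loss £86.
£1164: truthful payoff £6, deviation payoff £0 → loss £6.
£1103: truthful payoff £67, deviation payoff £0 → loss £67.
£1018: truthful payoff £152, deviation payoff £0 → loss £152.
Total loss = £42 + £86 + £6 + £67 + £152 = £353.

£353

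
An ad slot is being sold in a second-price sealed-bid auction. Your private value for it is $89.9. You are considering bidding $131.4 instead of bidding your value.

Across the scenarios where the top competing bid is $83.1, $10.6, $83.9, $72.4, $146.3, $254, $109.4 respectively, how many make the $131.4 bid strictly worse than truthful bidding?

1

The deviation hurts exactly when the highest competing bid lies strictly between $89.9 and $131.4 — overbidding then wins at a price above your value.
$83.1: below both → same outcome either way.
$10.6: below both → same outcome either way.
$83.9: below both → same outcome either way.
$72.4: below both → same outcome either way.
$146.3: above both → same outcome either way.
$254: above both → same outcome either way.
$109.4: inside the interval → strictly worse (loss $19.5).
Count: 1.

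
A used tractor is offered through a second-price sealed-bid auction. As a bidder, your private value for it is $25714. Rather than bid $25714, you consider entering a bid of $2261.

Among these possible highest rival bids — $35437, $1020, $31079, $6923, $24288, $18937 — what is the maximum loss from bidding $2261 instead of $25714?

$35437: same outcome either way → loss $0.
$1020: same outcome either way → loss $0.
$31079: same outcome either way → loss $0.
$6923: truthful gives $18791, deviation gives $0 → loss $18791.
$24288: truthful gives $1426, deviation gives $0 → loss $1426.
$18937: truthful gives $6777, deviation gives $0 → loss $6777.
Maximum loss: $18791.

$18791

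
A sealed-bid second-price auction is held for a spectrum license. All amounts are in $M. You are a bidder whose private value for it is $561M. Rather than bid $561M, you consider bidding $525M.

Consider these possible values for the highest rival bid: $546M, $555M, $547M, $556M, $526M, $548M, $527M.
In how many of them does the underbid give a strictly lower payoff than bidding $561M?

7

The deviation hurts exactly when the highest competing bid lies strictly between $525M and $561M — underbidding then forfeits a profitable win.
$546M: inside the interval → strictly worse (loss $15M).
$555M: inside the interval → strictly worse (loss $6M).
$547M: inside the interval → strictly worse (loss $14M).
$556M: inside the interval → strictly worse (loss $5M).
$526M: inside the interval → strictly worse (loss $35M).
$548M: inside the interval → strictly worse (loss $13M).
$527M: inside the interval → strictly worse (loss $34M).
Count: 7.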